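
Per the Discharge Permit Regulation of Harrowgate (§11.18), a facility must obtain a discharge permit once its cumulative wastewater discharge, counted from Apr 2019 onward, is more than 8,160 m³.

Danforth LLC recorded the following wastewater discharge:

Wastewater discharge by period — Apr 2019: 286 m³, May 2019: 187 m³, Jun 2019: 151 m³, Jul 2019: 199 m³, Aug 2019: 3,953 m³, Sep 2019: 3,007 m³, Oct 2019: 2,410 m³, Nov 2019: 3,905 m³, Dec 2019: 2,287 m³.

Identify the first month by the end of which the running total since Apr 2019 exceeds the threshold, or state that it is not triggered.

Oct 2019

Through Apr 2019: 286 m³
Through May 2019: 473 m³
Through Jun 2019: 624 m³
Through Jul 2019: 823 m³
Through Aug 2019: 4,776 m³
Through Sep 2019: 7,783 m³
Through Oct 2019: 10,193 m³ ← exceeds threshold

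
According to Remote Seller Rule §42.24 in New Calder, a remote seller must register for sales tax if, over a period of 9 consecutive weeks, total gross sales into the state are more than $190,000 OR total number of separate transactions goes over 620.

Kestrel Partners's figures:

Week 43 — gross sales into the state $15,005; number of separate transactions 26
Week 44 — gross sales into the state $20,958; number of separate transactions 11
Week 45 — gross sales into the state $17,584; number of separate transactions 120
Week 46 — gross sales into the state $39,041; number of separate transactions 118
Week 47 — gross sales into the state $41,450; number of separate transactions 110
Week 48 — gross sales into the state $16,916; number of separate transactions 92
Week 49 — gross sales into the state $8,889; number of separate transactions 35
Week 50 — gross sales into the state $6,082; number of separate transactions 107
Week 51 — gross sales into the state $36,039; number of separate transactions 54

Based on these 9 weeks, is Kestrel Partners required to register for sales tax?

Total gross sales into the state: $15,005 + $20,958 + $17,584 + $39,041 + $41,450 + $16,916 + $8,889 + $6,082 + $36,039 = $201,964 (> $190,000).
Total number of separate transactions: 26 + 11 + 120 + 118 + 110 + 92 + 35 + 107 + 54 = 673 (> 620).
The test is 'or': at least one threshold is exceeded.

Yes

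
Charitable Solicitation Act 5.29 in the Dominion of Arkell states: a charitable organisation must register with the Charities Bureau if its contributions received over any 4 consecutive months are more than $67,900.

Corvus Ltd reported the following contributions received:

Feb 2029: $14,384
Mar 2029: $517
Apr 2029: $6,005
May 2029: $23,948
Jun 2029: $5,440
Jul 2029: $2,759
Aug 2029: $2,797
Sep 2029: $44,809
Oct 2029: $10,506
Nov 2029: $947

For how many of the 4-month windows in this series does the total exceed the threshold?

0

Feb 2029–May 2029: $14,384 + $517 + $6,005 + $23,948 = $44,854 (under)
Mar 2029–Jun 2029: $517 + $6,005 + $23,948 + $5,440 = $35,910 (under)
Apr 2029–Jul 2029: $6,005 + $23,948 + $5,440 + $2,759 = $38,152 (under)
May 2029–Aug 2029: $23,948 + $5,440 + $2,759 + $2,797 = $34,944 (under)
Jun 2029–Sep 2029: $5,440 + $2,759 + $2,797 + $44,809 = $55,805 (under)
Jul 2029–Oct 2029: $2,759 + $2,797 + $44,809 + $10,506 = $60,871 (under)
Aug 2029–Nov 2029: $2,797 + $44,809 + $10,506 + $947 = $59,059 (under)
0 windows exceed the threshold.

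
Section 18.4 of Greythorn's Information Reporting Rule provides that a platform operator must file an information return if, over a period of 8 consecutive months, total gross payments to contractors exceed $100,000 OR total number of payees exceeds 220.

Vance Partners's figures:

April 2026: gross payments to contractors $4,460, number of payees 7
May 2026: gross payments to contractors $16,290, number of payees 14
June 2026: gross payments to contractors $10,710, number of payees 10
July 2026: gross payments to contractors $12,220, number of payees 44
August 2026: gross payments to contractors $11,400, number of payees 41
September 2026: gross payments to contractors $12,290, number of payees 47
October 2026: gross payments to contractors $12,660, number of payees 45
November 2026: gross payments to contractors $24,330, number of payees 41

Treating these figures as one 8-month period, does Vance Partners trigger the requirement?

Total gross payments to contractors: $4,460 + $16,290 + $10,710 + $12,220 + $11,400 + $12,290 + $12,660 + $24,330 = $104,360 (> $100,000).
Total number of payees: 7 + 14 + 10 + 44 + 41 + 47 + 45 + 41 = 249 (> 220).
The test is 'or': at least one threshold is exceeded.

Yes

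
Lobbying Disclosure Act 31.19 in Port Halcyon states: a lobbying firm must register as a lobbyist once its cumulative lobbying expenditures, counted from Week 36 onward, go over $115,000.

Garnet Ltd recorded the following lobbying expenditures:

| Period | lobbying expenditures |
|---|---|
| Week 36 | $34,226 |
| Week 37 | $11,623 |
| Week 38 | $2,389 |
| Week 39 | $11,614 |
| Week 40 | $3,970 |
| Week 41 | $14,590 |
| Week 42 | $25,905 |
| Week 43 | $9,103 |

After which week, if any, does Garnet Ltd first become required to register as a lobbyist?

Not triggered

Through Week 36: $34,226
Through Week 37: $45,849
Through Week 38: $48,238
Through Week 39: $59,852
Through Week 40: $63,822
Through Week 41: $78,412
Through Week 42: $104,317
Through Week 43: $113,420
Final cumulative total $113,420 ≤ $115,000; the threshold is never exceeded.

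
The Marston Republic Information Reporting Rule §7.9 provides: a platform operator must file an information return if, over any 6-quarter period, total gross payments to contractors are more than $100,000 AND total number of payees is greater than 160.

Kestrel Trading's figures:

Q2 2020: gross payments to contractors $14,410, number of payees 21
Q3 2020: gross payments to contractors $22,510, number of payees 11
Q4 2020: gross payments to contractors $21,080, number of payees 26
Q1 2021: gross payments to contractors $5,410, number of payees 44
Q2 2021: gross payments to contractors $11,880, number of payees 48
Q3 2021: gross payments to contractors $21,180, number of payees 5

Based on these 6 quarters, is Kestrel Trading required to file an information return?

No

Total gross payments to contractors: $14,410 + $22,510 + $21,080 + $5,410 + $11,880 + $21,180 = $96,470 (≤ $100,000).
Total number of payees: 21 + 11 + 26 + 44 + 48 + 5 = 155 (≤ 160).
The test is 'and': the rule requires both, and at least one is not exceeded.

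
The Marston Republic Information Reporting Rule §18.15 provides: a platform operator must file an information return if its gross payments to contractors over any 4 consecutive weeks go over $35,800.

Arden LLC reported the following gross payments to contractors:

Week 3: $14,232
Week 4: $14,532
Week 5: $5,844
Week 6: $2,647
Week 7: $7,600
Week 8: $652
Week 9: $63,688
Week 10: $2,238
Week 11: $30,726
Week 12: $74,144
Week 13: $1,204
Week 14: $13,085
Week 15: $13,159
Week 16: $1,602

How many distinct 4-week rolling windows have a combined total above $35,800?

8

Week 3–Week 6: $14,232 + $14,532 + $5,844 + $2,647 = $37,255 (over)
Week 4–Week 7: $14,532 + $5,844 + $2,647 + $7,600 = $30,623 (under)
Week 5–Week 8: $5,844 + $2,647 + $7,600 + $652 = $16,743 (under)
Week 6–Week 9: $2,647 + $7,600 + $652 + $63,688 = $74,587 (over)
Week 7–Week 10: $7,600 + $652 + $63,688 + $2,238 = $74,178 (over)
Week 8–Week 11: $652 + $63,688 + $2,238 + $30,726 = $97,304 (over)
Week 9–Week 12: $63,688 + $2,238 + $30,726 + $74,144 = $170,796 (over)
Week 10–Week 13: $2,238 + $30,726 + $74,144 + $1,204 = $108,312 (over)
Week 11–Week 14: $30,726 + $74,144 + $1,204 + $13,085 = $119,159 (over)
Week 12–Week 15: $74,144 + $1,204 + $13,085 + $13,159 = $101,592 (over)
Week 13–Week 16: $1,204 + $13,085 + $13,159 + $1,602 = $29,050 (under)
8 windows exceed the threshold.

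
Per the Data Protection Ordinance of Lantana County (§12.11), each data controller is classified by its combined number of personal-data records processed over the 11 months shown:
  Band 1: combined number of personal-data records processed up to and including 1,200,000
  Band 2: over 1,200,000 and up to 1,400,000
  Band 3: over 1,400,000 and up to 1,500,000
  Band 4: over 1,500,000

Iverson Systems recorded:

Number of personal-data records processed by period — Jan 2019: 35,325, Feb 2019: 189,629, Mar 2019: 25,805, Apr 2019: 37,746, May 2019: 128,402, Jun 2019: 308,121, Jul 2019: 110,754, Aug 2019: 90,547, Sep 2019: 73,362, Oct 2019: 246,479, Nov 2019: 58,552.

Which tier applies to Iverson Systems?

Band 2

Combined number of personal-data records processed: 35,325 + 189,629 + 25,805 + 37,746 + 128,402 + 308,121 + 110,754 + 90,547 + 73,362 + 246,479 + 58,552 = 1,304,722.
1,200,000 < 1,304,722 ≤ 1,400,000, so Band 2 applies.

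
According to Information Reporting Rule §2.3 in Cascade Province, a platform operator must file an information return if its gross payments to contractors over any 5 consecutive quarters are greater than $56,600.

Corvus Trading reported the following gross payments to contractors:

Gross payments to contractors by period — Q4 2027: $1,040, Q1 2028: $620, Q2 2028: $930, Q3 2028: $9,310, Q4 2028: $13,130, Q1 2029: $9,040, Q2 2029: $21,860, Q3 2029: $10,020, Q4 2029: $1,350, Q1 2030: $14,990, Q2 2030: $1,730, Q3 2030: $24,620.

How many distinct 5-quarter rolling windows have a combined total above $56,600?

Q4 2027–Q4 2028: $1,040 + $620 + $930 + $9,310 + $13,130 = $25,030 (under)
Q1 2028–Q1 2029: $620 + $930 + $9,310 + $13,130 + $9,040 = $33,030 (under)
Q2 2028–Q2 2029: $930 + $9,310 + $13,130 + $9,040 + $21,860 = $54,270 (under)
Q3 2028–Q3 2029: $9,310 + $13,130 + $9,040 + $21,860 + $10,020 = $63,360 (over)
Q4 2028–Q4 2029: $13,130 + $9,040 + $21,860 + $10,020 + $1,350 = $55,400 (under)
Q1 2029–Q1 2030: $9,040 + $21,860 + $10,020 + $1,350 + $14,990 = $57,260 (over)
Q2 2029–Q2 2030: $21,860 + $10,020 + $1,350 + $14,990 + $1,730 = $49,950 (under)
Q3 2029–Q3 2030: $10,020 + $1,350 + $14,990 + $1,730 + $24,620 = $52,710 (under)
2 windows exceed the threshold.

2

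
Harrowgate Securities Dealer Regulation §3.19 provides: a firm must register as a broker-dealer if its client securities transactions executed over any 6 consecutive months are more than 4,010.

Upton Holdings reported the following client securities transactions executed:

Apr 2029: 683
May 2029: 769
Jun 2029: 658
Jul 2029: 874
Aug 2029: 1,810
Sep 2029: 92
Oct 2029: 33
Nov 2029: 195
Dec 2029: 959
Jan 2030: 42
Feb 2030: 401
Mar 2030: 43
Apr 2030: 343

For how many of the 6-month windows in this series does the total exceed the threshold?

Apr 2029–Sep 2029: 683 + 769 + 658 + 874 + 1,810 + 92 = 4,886 (over)
May 2029–Oct 2029: 769 + 658 + 874 + 1,810 + 92 + 33 = 4,236 (over)
Jun 2029–Nov 2029: 658 + 874 + 1,810 + 92 + 33 + 195 = 3,662 (under)
Jul 2029–Dec 2029: 874 + 1,810 + 92 + 33 + 195 + 959 = 3,963 (under)
Aug 2029–Jan 2030: 1,810 + 92 + 33 + 195 + 959 + 42 = 3,131 (under)
Sep 2029–Feb 2030: 92 + 33 + 195 + 959 + 42 + 401 = 1,722 (under)
Oct 2029–Mar 2030: 33 + 195 + 959 + 42 + 401 + 43 = 1,673 (under)
Nov 2029–Apr 2030: 195 + 959 + 42 + 401 + 43 + 343 = 1,983 (under)
2 windows exceed the threshold.

2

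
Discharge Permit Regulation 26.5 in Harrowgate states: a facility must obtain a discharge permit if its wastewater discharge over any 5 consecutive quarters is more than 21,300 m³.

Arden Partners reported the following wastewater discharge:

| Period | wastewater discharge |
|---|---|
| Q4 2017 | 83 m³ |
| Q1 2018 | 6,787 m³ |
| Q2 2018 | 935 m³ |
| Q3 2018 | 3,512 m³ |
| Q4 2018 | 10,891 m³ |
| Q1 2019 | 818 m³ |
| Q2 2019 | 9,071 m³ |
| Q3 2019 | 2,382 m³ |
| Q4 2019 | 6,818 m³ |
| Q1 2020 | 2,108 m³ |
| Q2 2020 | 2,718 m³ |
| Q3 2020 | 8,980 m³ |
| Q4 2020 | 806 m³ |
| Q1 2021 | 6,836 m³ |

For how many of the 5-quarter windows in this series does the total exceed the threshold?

Q4 2017–Q4 2018: 83 m³ + 6,787 m³ + 935 m³ + 3,512 m³ + 10,891 m³ = 22,208 m³ (over)
Q1 2018–Q1 2019: 6,787 m³ + 935 m³ + 3,512 m³ + 10,891 m³ + 818 m³ = 22,943 m³ (over)
Q2 2018–Q2 2019: 935 m³ + 3,512 m³ + 10,891 m³ + 818 m³ + 9,071 m³ = 25,227 m³ (over)
Q3 2018–Q3 2019: 3,512 m³ + 10,891 m³ + 818 m³ + 9,071 m³ + 2,382 m³ = 26,674 m³ (over)
Q4 2018–Q4 2019: 10,891 m³ + 818 m³ + 9,071 m³ + 2,382 m³ + 6,818 m³ = 29,980 m³ (over)
Q1 2019–Q1 2020: 818 m³ + 9,071 m³ + 2,382 m³ + 6,818 m³ + 2,108 m³ = 21,197 m³ (under)
Q2 2019–Q2 2020: 9,071 m³ + 2,382 m³ + 6,818 m³ + 2,108 m³ + 2,718 m³ = 23,097 m³ (over)
Q3 2019–Q3 2020: 2,382 m³ + 6,818 m³ + 2,108 m³ + 2,718 m³ + 8,980 m³ = 23,006 m³ (over)
Q4 2019–Q4 2020: 6,818 m³ + 2,108 m³ + 2,718 m³ + 8,980 m³ + 806 m³ = 21,430 m³ (over)
Q1 2020–Q1 2021: 2,108 m³ + 2,718 m³ + 8,980 m³ + 806 m³ + 6,836 m³ = 21,448 m³ (over)
9 windows exceed the threshold.

9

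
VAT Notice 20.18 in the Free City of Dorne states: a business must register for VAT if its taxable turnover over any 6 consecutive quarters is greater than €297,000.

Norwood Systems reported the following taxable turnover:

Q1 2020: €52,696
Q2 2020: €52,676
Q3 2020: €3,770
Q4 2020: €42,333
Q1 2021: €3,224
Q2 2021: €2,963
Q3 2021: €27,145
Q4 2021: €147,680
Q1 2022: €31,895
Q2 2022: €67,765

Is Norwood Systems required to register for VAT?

No

Q1 2020–Q2 2021: €52,696 + €52,676 + €3,770 + €42,333 + €3,224 + €2,963 = €157,662 (under)
Q2 2020–Q3 2021: €52,676 + €3,770 + €42,333 + €3,224 + €2,963 + €27,145 = €132,111 (under)
Q3 2020–Q4 2021: €3,770 + €42,333 + €3,224 + €2,963 + €27,145 + €147,680 = €227,115 (under)
Q4 2020–Q1 2022: €42,333 + €3,224 + €2,963 + €27,145 + €147,680 + €31,895 = €255,240 (under)
Q1 2021–Q2 2022: €3,224 + €2,963 + €27,145 + €147,680 + €31,895 + €67,765 = €280,672 (under)
No window exceeds €297,000.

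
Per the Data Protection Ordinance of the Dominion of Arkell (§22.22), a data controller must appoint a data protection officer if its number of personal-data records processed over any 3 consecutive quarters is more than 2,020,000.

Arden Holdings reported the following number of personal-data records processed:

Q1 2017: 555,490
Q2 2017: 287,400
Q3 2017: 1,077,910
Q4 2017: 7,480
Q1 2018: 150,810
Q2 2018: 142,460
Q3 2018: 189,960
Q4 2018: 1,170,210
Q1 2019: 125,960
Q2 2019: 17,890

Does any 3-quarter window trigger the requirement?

Q1 2017–Q3 2017: 555,490 + 287,400 + 1,077,910 = 1,920,800 (under)
Q2 2017–Q4 2017: 287,400 + 1,077,910 + 7,480 = 1,372,790 (under)
Q3 2017–Q1 2018: 1,077,910 + 7,480 + 150,810 = 1,236,200 (under)
Q4 2017–Q2 2018: 7,480 + 150,810 + 142,460 = 300,750 (under)
Q1 2018–Q3 2018: 150,810 + 142,460 + 189,960 = 483,230 (under)
Q2 2018–Q4 2018: 142,460 + 189,960 + 1,170,210 = 1,502,630 (under)
Q3 2018–Q1 2019: 189,960 + 1,170,210 + 125,960 = 1,486,130 (under)
Q4 2018–Q2 2019: 1,170,210 + 125,960 + 17,890 = 1,314,060 (under)
No window exceeds 2,020,000.

No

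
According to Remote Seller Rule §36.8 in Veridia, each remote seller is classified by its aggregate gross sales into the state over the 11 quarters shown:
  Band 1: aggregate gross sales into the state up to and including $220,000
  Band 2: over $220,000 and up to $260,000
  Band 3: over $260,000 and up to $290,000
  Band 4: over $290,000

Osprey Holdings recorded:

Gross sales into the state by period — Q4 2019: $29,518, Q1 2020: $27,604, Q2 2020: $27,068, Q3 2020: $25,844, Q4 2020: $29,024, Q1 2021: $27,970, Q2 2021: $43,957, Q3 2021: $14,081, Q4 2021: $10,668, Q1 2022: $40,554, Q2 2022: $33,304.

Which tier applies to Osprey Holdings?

Aggregate gross sales into the state: $29,518 + $27,604 + $27,068 + $25,844 + $29,024 + $27,970 + $43,957 + $14,081 + $10,668 + $40,554 + $33,304 = $309,592.
$309,592 > $290,000, so Band 4 applies.

Band 4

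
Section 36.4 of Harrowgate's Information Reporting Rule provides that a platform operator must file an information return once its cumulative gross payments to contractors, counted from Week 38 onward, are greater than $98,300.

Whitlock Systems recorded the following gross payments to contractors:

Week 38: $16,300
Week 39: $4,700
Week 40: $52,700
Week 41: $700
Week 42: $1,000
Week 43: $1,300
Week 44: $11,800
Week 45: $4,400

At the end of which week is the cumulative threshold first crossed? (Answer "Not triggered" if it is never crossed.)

Not triggered

Through Week 38: $16,300
Through Week 39: $21,000
Through Week 40: $73,700
Through Week 41: $74,400
Through Week 42: $75,400
Through Week 43: $76,700
Through Week 44: $88,500
Through Week 45: $92,900
Final cumulative total $92,900 ≤ $98,300; the threshold is never exceeded.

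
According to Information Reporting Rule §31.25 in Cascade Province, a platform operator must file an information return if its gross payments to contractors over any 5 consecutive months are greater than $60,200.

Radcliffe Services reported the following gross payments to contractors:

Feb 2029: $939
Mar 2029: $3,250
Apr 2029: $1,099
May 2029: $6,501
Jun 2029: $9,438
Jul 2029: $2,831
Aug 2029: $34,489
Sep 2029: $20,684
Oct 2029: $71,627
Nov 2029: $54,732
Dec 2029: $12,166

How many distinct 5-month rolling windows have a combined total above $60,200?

Feb 2029–Jun 2029: $939 + $3,250 + $1,099 + $6,501 + $9,438 = $21,227 (under)
Mar 2029–Jul 2029: $3,250 + $1,099 + $6,501 + $9,438 + $2,831 = $23,119 (under)
Apr 2029–Aug 2029: $1,099 + $6,501 + $9,438 + $2,831 + $34,489 = $54,358 (under)
May 2029–Sep 2029: $6,501 + $9,438 + $2,831 + $34,489 + $20,684 = $73,943 (over)
Jun 2029–Oct 2029: $9,438 + $2,831 + $34,489 + $20,684 + $71,627 = $139,069 (over)
Jul 2029–Nov 2029: $2,831 + $34,489 + $20,684 + $71,627 + $54,732 = $184,363 (over)
Aug 2029–Dec 2029: $34,489 + $20,684 + $71,627 + $54,732 + $12,166 = $193,698 (over)
4 windows exceed the threshold.

4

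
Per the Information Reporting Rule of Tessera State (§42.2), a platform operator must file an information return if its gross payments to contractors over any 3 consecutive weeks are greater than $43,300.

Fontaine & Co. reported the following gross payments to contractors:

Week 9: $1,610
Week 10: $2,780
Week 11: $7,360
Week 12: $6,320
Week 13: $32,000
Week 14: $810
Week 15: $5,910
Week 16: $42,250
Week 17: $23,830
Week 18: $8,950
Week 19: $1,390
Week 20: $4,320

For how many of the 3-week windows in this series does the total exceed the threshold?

4

Week 9–Week 11: $1,610 + $2,780 + $7,360 = $11,750 (under)
Week 10–Week 12: $2,780 + $7,360 + $6,320 = $16,460 (under)
Week 11–Week 13: $7,360 + $6,320 + $32,000 = $45,680 (over)
Week 12–Week 14: $6,320 + $32,000 + $810 = $39,130 (under)
Week 13–Week 15: $32,000 + $810 + $5,910 = $38,720 (under)
Week 14–Week 16: $810 + $5,910 + $42,250 = $48,970 (over)
Week 15–Week 17: $5,910 + $42,250 + $23,830 = $71,990 (over)
Week 16–Week 18: $42,250 + $23,830 + $8,950 = $75,030 (over)
Week 17–Week 19: $23,830 + $8,950 + $1,390 = $34,170 (under)
Week 18–Week 20: $8,950 + $1,390 + $4,320 = $14,660 (under)
4 windows exceed the threshold.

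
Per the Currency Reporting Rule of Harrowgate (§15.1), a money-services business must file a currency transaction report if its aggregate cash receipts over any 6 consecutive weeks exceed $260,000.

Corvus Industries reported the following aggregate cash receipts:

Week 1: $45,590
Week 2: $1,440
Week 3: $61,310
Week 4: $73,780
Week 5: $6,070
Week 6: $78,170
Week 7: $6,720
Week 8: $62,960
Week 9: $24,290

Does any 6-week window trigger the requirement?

Week 1–Week 6: $45,590 + $1,440 + $61,310 + $73,780 + $6,070 + $78,170 = $266,360 (over)
Week 2–Week 7: $1,440 + $61,310 + $73,780 + $6,070 + $78,170 + $6,720 = $227,490 (under)
Week 3–Week 8: $61,310 + $73,780 + $6,070 + $78,170 + $6,720 + $62,960 = $289,010 (over)
Week 4–Week 9: $73,780 + $6,070 + $78,170 + $6,720 + $62,960 + $24,290 = $251,990 (under)
At least one window exceeds $260,000.

Yes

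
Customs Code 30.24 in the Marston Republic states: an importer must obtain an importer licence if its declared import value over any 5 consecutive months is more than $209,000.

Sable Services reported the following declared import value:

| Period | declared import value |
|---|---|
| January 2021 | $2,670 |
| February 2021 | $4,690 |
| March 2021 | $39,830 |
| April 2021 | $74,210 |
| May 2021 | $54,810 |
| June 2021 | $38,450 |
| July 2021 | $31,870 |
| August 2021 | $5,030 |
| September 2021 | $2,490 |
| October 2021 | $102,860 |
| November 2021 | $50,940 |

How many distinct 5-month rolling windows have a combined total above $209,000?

2

January 2021–May 2021: $2,670 + $4,690 + $39,830 + $74,210 + $54,810 = $176,210 (under)
February 2021–June 2021: $4,690 + $39,830 + $74,210 + $54,810 + $38,450 = $211,990 (over)
March 2021–July 2021: $39,830 + $74,210 + $54,810 + $38,450 + $31,870 = $239,170 (over)
April 2021–August 2021: $74,210 + $54,810 + $38,450 + $31,870 + $5,030 = $204,370 (under)
May 2021–September 2021: $54,810 + $38,450 + $31,870 + $5,030 + $2,490 = $132,650 (under)
June 2021–October 2021: $38,450 + $31,870 + $5,030 + $2,490 + $102,860 = $180,700 (under)
July 2021–November 2021: $31,870 + $5,030 + $2,490 + $102,860 + $50,940 = $193,190 (under)
2 windows exceed the threshold.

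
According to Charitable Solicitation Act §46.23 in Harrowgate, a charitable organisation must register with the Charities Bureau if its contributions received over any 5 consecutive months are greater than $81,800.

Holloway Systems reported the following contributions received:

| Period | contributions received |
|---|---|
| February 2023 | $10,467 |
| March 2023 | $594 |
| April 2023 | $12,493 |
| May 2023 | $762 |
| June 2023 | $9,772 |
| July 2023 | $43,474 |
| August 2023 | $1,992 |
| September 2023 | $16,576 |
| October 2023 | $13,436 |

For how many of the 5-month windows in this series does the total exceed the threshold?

February 2023–June 2023: $10,467 + $594 + $12,493 + $762 + $9,772 = $34,088 (under)
March 2023–July 2023: $594 + $12,493 + $762 + $9,772 + $43,474 = $67,095 (under)
April 2023–August 2023: $12,493 + $762 + $9,772 + $43,474 + $1,992 = $68,493 (under)
May 2023–September 2023: $762 + $9,772 + $43,474 + $1,992 + $16,576 = $72,576 (under)
June 2023–October 2023: $9,772 + $43,474 + $1,992 + $16,576 + $13,436 = $85,250 (over)
1 window exceeds the threshold.

1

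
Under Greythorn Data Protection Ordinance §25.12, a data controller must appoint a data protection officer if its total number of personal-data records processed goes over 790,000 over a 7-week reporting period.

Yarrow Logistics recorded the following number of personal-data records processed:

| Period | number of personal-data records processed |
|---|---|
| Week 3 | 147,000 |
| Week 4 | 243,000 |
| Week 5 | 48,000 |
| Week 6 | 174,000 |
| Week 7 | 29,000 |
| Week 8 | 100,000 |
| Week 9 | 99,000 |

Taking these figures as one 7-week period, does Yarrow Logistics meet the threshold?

Total number of personal-data records processed: 147,000 + 243,000 + 48,000 + 174,000 + 29,000 + 100,000 + 99,000 = 840,000.
840,000 > 790,000, so the threshold is exceeded.

Yes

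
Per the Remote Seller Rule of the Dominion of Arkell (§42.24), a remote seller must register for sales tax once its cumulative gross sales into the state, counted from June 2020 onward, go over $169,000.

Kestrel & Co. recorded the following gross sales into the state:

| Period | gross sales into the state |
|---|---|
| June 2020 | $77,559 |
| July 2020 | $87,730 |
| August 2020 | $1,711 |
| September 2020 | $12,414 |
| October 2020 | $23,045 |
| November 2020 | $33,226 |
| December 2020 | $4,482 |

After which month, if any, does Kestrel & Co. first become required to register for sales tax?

Through June 2020: $77,559
Through July 2020: $165,289
Through August 2020: $167,000
Through September 2020: $179,414 ← exceeds threshold

September 2020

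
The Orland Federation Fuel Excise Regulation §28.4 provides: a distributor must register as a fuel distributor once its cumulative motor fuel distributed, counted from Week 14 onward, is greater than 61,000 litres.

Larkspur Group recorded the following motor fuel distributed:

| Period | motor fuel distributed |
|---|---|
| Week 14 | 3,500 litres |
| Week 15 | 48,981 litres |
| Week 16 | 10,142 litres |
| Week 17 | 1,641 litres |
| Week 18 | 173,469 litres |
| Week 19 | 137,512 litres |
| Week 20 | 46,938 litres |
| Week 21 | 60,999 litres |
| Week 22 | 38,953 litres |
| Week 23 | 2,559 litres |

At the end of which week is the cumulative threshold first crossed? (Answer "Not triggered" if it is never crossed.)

Week 16

Through Week 14: 3,500 litres
Through Week 15: 52,481 litres
Through Week 16: 62,623 litres ← exceeds threshold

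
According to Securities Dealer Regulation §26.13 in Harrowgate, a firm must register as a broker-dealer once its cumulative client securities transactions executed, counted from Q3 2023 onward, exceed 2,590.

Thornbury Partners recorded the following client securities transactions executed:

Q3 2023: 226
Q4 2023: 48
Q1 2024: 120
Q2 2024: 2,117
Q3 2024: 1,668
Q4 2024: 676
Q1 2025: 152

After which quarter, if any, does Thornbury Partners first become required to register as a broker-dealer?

Through Q3 2023: 226
Through Q4 2023: 274
Through Q1 2024: 394
Through Q2 2024: 2,511
Through Q3 2024: 4,179 ← exceeds threshold

Q3 2024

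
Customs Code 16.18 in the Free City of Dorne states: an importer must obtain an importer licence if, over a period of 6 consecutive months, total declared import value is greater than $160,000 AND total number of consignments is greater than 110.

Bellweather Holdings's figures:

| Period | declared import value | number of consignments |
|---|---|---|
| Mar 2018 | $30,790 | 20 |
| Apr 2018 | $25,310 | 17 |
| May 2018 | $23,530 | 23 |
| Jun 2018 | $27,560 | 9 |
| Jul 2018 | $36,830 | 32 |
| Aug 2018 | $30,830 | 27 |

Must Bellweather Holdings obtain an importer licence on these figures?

Yes

Total declared import value: $30,790 + $25,310 + $23,530 + $27,560 + $36,830 + $30,830 = $174,850 (> $160,000).
Total number of consignments: 20 + 17 + 23 + 9 + 32 + 27 = 128 (> 110).
The test is 'and': both thresholds are exceeded.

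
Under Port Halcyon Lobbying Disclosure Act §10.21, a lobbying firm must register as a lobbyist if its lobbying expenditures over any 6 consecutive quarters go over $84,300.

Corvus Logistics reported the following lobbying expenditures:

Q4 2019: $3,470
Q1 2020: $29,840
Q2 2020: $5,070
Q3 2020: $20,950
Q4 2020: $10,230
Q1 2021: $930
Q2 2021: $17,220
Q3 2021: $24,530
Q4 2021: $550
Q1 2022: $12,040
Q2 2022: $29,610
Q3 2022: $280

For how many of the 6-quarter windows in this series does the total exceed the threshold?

1

Q4 2019–Q1 2021: $3,470 + $29,840 + $5,070 + $20,950 + $10,230 + $930 = $70,490 (under)
Q1 2020–Q2 2021: $29,840 + $5,070 + $20,950 + $10,230 + $930 + $17,220 = $84,240 (under)
Q2 2020–Q3 2021: $5,070 + $20,950 + $10,230 + $930 + $17,220 + $24,530 = $78,930 (under)
Q3 2020–Q4 2021: $20,950 + $10,230 + $930 + $17,220 + $24,530 + $550 = $74,410 (under)
Q4 2020–Q1 2022: $10,230 + $930 + $17,220 + $24,530 + $550 + $12,040 = $65,500 (under)
Q1 2021–Q2 2022: $930 + $17,220 + $24,530 + $550 + $12,040 + $29,610 = $84,880 (over)
Q2 2021–Q3 2022: $17,220 + $24,530 + $550 + $12,040 + $29,610 + $280 = $84,230 (under)
1 window exceeds the threshold.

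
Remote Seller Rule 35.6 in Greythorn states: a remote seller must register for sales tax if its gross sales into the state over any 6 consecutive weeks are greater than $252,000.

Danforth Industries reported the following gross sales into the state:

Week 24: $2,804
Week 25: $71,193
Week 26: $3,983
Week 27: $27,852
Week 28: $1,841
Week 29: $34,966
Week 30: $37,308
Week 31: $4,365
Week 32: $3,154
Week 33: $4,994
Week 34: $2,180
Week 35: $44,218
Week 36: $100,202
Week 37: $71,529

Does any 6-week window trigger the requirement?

Week 24–Week 29: $2,804 + $71,193 + $3,983 + $27,852 + $1,841 + $34,966 = $142,639 (under)
Week 25–Week 30: $71,193 + $3,983 + $27,852 + $1,841 + $34,966 + $37,308 = $177,143 (under)
Week 26–Week 31: $3,983 + $27,852 + $1,841 + $34,966 + $37,308 + $4,365 = $110,315 (under)
Week 27–Week 32: $27,852 + $1,841 + $34,966 + $37,308 + $4,365 + $3,154 = $109,486 (under)
Week 28–Week 33: $1,841 + $34,966 + $37,308 + $4,365 + $3,154 + $4,994 = $86,628 (under)
Week 29–Week 34: $34,966 + $37,308 + $4,365 + $3,154 + $4,994 + $2,180 = $86,967 (under)
Week 30–Week 35: $37,308 + $4,365 + $3,154 + $4,994 + $2,180 + $44,218 = $96,219 (under)
Week 31–Week 36: $4,365 + $3,154 + $4,994 + $2,180 + $44,218 + $100,202 = $159,113 (under)
Week 32–Week 37: $3,154 + $4,994 + $2,180 + $44,218 + $100,202 + $71,529 = $226,277 (under)
No window exceeds $252,000.

No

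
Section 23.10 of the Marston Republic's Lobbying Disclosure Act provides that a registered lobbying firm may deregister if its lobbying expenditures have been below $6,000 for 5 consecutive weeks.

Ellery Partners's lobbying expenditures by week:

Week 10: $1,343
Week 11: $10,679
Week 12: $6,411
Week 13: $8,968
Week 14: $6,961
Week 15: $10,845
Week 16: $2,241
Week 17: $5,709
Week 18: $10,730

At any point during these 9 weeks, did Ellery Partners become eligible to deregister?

No

Weeks below $6,000: Week 10, Week 16, Week 17.
Longest run of consecutive weeks below the threshold: 2.
2 < 5, so Ellery Partners never became eligible.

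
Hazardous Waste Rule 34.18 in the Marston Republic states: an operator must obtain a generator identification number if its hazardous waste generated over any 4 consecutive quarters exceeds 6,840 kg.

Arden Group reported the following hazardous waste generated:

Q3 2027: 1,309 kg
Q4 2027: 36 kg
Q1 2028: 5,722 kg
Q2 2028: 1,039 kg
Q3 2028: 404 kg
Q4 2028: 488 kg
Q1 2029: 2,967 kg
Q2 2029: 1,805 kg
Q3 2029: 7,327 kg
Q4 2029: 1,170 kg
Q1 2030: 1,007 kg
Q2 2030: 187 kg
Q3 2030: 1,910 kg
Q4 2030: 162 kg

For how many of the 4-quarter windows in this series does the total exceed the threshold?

7

Q3 2027–Q2 2028: 1,309 kg + 36 kg + 5,722 kg + 1,039 kg = 8,106 kg (over)
Q4 2027–Q3 2028: 36 kg + 5,722 kg + 1,039 kg + 404 kg = 7,201 kg (over)
Q1 2028–Q4 2028: 5,722 kg + 1,039 kg + 404 kg + 488 kg = 7,653 kg (over)
Q2 2028–Q1 2029: 1,039 kg + 404 kg + 488 kg + 2,967 kg = 4,898 kg (under)
Q3 2028–Q2 2029: 404 kg + 488 kg + 2,967 kg + 1,805 kg = 5,664 kg (under)
Q4 2028–Q3 2029: 488 kg + 2,967 kg + 1,805 kg + 7,327 kg = 12,587 kg (over)
Q1 2029–Q4 2029: 2,967 kg + 1,805 kg + 7,327 kg + 1,170 kg = 13,269 kg (over)
Q2 2029–Q1 2030: 1,805 kg + 7,327 kg + 1,170 kg + 1,007 kg = 11,309 kg (over)
Q3 2029–Q2 2030: 7,327 kg + 1,170 kg + 1,007 kg + 187 kg = 9,691 kg (over)
Q4 2029–Q3 2030: 1,170 kg + 1,007 kg + 187 kg + 1,910 kg = 4,274 kg (under)
Q1 2030–Q4 2030: 1,007 kg + 187 kg + 1,910 kg + 162 kg = 3,266 kg (under)
7 windows exceed the threshold.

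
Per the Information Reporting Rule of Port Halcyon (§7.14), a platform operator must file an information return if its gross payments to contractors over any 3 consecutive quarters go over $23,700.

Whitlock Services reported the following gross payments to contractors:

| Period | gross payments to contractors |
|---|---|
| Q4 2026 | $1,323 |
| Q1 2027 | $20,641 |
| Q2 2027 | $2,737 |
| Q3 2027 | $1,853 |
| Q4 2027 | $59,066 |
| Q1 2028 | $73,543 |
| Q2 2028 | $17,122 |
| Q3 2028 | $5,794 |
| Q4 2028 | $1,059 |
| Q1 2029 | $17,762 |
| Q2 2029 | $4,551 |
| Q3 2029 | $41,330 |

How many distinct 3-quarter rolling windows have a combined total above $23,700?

9

Q4 2026–Q2 2027: $1,323 + $20,641 + $2,737 = $24,701 (over)
Q1 2027–Q3 2027: $20,641 + $2,737 + $1,853 = $25,231 (over)
Q2 2027–Q4 2027: $2,737 + $1,853 + $59,066 = $63,656 (over)
Q3 2027–Q1 2028: $1,853 + $59,066 + $73,543 = $134,462 (over)
Q4 2027–Q2 2028: $59,066 + $73,543 + $17,122 = $149,731 (over)
Q1 2028–Q3 2028: $73,543 + $17,122 + $5,794 = $96,459 (over)
Q2 2028–Q4 2028: $17,122 + $5,794 + $1,059 = $23,975 (over)
Q3 2028–Q1 2029: $5,794 + $1,059 + $17,762 = $24,615 (over)
Q4 2028–Q2 2029: $1,059 + $17,762 + $4,551 = $23,372 (under)
Q1 2029–Q3 2029: $17,762 + $4,551 + $41,330 = $63,643 (over)
9 windows exceed the threshold.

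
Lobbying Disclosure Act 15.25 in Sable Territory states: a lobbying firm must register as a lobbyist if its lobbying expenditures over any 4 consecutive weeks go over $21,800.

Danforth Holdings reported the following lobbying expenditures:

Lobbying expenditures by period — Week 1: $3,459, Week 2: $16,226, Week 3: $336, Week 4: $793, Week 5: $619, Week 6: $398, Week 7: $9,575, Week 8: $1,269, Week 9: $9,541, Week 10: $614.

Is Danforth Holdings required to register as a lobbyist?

Week 1–Week 4: $3,459 + $16,226 + $336 + $793 = $20,814 (under)
Week 2–Week 5: $16,226 + $336 + $793 + $619 = $17,974 (under)
Week 3–Week 6: $336 + $793 + $619 + $398 = $2,146 (under)
Week 4–Week 7: $793 + $619 + $398 + $9,575 = $11,385 (under)
Week 5–Week 8: $619 + $398 + $9,575 + $1,269 = $11,861 (under)
Week 6–Week 9: $398 + $9,575 + $1,269 + $9,541 = $20,783 (under)
Week 7–Week 10: $9,575 + $1,269 + $9,541 + $614 = $20,999 (under)
No window exceeds $21,800.

No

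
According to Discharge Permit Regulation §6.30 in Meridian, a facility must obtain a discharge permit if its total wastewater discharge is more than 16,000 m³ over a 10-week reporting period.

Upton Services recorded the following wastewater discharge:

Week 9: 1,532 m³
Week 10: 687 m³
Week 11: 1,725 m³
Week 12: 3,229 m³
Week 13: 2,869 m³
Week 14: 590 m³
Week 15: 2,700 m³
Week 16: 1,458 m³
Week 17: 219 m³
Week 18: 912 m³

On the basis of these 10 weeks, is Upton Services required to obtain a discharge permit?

Total wastewater discharge: 1,532 m³ + 687 m³ + 1,725 m³ + 3,229 m³ + 2,869 m³ + 590 m³ + 2,700 m³ + 1,458 m³ + 219 m³ + 912 m³ = 15,921 m³.
15,921 m³ ≤ 16,000 m³, so the threshold is not exceeded.

No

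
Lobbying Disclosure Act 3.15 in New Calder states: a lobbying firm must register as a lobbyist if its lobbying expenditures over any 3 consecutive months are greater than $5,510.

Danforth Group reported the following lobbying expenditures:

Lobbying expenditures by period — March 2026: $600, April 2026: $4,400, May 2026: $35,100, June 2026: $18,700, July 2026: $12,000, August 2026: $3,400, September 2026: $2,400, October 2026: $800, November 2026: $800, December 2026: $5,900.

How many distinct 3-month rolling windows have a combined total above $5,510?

March 2026–May 2026: $600 + $4,400 + $35,100 = $40,100 (over)
April 2026–June 2026: $4,400 + $35,100 + $18,700 = $58,200 (over)
May 2026–July 2026: $35,100 + $18,700 + $12,000 = $65,800 (over)
June 2026–August 2026: $18,700 + $12,000 + $3,400 = $34,100 (over)
July 2026–September 2026: $12,000 + $3,400 + $2,400 = $17,800 (over)
August 2026–October 2026: $3,400 + $2,400 + $800 = $6,600 (over)
September 2026–November 2026: $2,400 + $800 + $800 = $4,000 (under)
October 2026–December 2026: $800 + $800 + $5,900 = $7,500 (over)
7 windows exceed the threshold.

7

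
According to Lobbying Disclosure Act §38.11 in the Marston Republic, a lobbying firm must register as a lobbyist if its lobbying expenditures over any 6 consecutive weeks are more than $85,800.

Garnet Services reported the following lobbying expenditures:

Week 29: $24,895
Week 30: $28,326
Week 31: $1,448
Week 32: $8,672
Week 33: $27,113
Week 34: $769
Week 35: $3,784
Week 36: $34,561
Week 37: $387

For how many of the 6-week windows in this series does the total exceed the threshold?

1

Week 29–Week 34: $24,895 + $28,326 + $1,448 + $8,672 + $27,113 + $769 = $91,223 (over)
Week 30–Week 35: $28,326 + $1,448 + $8,672 + $27,113 + $769 + $3,784 = $70,112 (under)
Week 31–Week 36: $1,448 + $8,672 + $27,113 + $769 + $3,784 + $34,561 = $76,347 (under)
Week 32–Week 37: $8,672 + $27,113 + $769 + $3,784 + $34,561 + $387 = $75,286 (under)
1 window exceeds the threshold.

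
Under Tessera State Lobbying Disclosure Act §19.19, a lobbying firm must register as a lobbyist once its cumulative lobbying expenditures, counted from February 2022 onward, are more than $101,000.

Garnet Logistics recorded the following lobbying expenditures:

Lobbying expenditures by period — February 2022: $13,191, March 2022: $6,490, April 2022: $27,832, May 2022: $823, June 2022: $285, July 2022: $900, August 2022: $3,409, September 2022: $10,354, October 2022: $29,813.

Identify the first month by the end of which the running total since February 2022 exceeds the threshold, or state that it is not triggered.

Not triggered

Through February 2022: $13,191
Through March 2022: $19,681
Through April 2022: $47,513
Through May 2022: $48,336
Through June 2022: $48,621
Through July 2022: $49,521
Through August 2022: $52,930
Through September 2022: $63,284
Through October 2022: $93,097
Final cumulative total $93,097 ≤ $101,000; the threshold is never exceeded.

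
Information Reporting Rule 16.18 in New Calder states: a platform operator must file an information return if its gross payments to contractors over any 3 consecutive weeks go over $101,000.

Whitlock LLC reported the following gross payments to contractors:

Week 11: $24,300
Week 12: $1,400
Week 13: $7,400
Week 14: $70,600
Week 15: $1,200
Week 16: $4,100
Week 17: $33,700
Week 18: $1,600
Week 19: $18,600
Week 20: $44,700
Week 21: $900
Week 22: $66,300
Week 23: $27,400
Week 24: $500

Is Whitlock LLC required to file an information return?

Week 11–Week 13: $24,300 + $1,400 + $7,400 = $33,100 (under)
Week 12–Week 14: $1,400 + $7,400 + $70,600 = $79,400 (under)
Week 13–Week 15: $7,400 + $70,600 + $1,200 = $79,200 (under)
Week 14–Week 16: $70,600 + $1,200 + $4,100 = $75,900 (under)
Week 15–Week 17: $1,200 + $4,100 + $33,700 = $39,000 (under)
Week 16–Week 18: $4,100 + $33,700 + $1,600 = $39,400 (under)
Week 17–Week 19: $33,700 + $1,600 + $18,600 = $53,900 (under)
Week 18–Week 20: $1,600 + $18,600 + $44,700 = $64,900 (under)
Week 19–Week 21: $18,600 + $44,700 + $900 = $64,200 (under)
Week 20–Week 22: $44,700 + $900 + $66,300 = $111,900 (over)
Week 21–Week 23: $900 + $66,300 + $27,400 = $94,600 (under)
Week 22–Week 24: $66,300 + $27,400 + $500 = $94,200 (under)
At least one window exceeds $101,000.

Yes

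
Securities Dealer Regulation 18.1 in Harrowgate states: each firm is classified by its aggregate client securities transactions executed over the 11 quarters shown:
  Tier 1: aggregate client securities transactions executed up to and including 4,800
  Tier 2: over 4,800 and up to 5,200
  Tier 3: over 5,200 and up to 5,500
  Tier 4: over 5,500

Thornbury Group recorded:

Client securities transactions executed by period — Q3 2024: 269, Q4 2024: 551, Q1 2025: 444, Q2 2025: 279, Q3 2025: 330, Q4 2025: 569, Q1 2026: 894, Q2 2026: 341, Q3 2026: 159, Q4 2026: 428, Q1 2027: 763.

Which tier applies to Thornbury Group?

Aggregate client securities transactions executed: 269 + 551 + 444 + 279 + 330 + 569 + 894 + 341 + 159 + 428 + 763 = 5,027.
4,800 < 5,027 ≤ 5,200, so Tier 2 applies.

Tier 2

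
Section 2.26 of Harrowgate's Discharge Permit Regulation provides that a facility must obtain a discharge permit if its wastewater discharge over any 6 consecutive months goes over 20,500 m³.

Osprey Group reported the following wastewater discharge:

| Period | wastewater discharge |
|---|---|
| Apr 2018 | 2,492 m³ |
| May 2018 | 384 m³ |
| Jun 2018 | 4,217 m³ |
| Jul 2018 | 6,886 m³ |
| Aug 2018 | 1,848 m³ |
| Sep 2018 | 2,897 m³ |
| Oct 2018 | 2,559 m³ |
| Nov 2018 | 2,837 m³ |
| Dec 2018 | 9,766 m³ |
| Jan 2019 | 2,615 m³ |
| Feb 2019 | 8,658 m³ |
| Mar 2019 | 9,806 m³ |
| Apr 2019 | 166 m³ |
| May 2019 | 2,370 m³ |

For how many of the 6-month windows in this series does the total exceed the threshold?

Apr 2018–Sep 2018: 2,492 m³ + 384 m³ + 4,217 m³ + 6,886 m³ + 1,848 m³ + 2,897 m³ = 18,724 m³ (under)
May 2018–Oct 2018: 384 m³ + 4,217 m³ + 6,886 m³ + 1,848 m³ + 2,897 m³ + 2,559 m³ = 18,791 m³ (under)
Jun 2018–Nov 2018: 4,217 m³ + 6,886 m³ + 1,848 m³ + 2,897 m³ + 2,559 m³ + 2,837 m³ = 21,244 m³ (over)
Jul 2018–Dec 2018: 6,886 m³ + 1,848 m³ + 2,897 m³ + 2,559 m³ + 2,837 m³ + 9,766 m³ = 26,793 m³ (over)
Aug 2018–Jan 2019: 1,848 m³ + 2,897 m³ + 2,559 m³ + 2,837 m³ + 9,766 m³ + 2,615 m³ = 22,522 m³ (over)
Sep 2018–Feb 2019: 2,897 m³ + 2,559 m³ + 2,837 m³ + 9,766 m³ + 2,615 m³ + 8,658 m³ = 29,332 m³ (over)
Oct 2018–Mar 2019: 2,559 m³ + 2,837 m³ + 9,766 m³ + 2,615 m³ + 8,658 m³ + 9,806 m³ = 36,241 m³ (over)
Nov 2018–Apr 2019: 2,837 m³ + 9,766 m³ + 2,615 m³ + 8,658 m³ + 9,806 m³ + 166 m³ = 33,848 m³ (over)
Dec 2018–May 2019: 9,766 m³ + 2,615 m³ + 8,658 m³ + 9,806 m³ + 166 m³ + 2,370 m³ = 33,381 m³ (over)
7 windows exceed the threshold.

7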